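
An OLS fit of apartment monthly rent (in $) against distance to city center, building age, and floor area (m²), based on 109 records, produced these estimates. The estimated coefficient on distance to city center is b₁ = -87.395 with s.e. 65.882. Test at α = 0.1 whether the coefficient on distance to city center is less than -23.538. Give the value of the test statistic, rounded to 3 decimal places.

t = -0.969

H₀: β₁ = -23.538 vs H₁: β₁ < -23.538.
t = (b₁ − β₁⁰)/SE = (-87.395 − (-23.538)) / 65.882 = -0.969.
df = n − k − 1 = 109 − 3 − 1 = 105.
One-sided p ≈ 0.1673, which is ≥ 0.1, so fail to reject H₀.
The data do not give significant evidence that the true slope on distance to city center is below -23.538 $ per unit, holding the other predictors fixed.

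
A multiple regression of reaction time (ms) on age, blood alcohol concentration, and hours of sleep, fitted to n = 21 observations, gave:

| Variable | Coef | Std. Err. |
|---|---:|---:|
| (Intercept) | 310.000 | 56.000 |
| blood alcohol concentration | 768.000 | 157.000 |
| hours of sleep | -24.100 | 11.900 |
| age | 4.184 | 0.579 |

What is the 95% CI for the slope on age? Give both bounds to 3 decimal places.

(2.962, 5.406)

Read off: b = 4.184, SE = 0.579 for age.
df = n − k − 1 = 21 − 3 − 1 = 17.
t* = t_{0.025, 17} = 2.109816.
Margin = t* × SE = 2.109816 × 0.579 = 1.22158.
CI: 4.184 ± 1.22158 → (2.962, 5.406).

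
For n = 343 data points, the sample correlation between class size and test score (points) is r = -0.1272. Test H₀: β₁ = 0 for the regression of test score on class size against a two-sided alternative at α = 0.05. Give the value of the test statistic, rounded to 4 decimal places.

t = r·√(n − 2)/√(1 − r²) = -0.1272·√341/√0.98382 = -2.3681.
df = n − 2 = 341.
Two-sided p ≈ 0.0184, which is < 0.05, so reject H₀.
There is evidence of a linear association between class size and test score.

t = -2.3681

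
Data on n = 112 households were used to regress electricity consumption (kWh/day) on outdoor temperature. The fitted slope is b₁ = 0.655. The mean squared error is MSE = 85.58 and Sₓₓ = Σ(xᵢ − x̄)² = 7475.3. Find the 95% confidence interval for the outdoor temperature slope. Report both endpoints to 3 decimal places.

SE(b₁) = √(MSE/Sₓₓ) = √(85.58/7475.3) = 0.106997.
df = n − 2 = 110.
t* = t_{0.025, 110} = 1.981765.
Margin = t* × SE = 1.981765 × 0.106997 = 0.21204.
CI: 0.655 ± 0.21204 → (0.443, 0.867).
With 95% confidence, each one-unit increase in outdoor temperature is associated with a change of between 0.443 and 0.867 kWh/day in electricity consumption.

(0.443, 0.867)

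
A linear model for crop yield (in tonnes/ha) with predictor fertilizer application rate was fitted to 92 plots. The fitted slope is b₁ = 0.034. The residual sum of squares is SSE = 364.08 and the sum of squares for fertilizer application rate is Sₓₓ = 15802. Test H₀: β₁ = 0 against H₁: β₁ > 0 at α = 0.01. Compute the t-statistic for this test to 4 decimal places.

t = 2.1250

MSE = SSE/(n − 2) = 364.08/90 = 4.04533.
SE(b₁) = √(MSE/Sₓₓ) = √(4.04533/15802) = 0.016.
t = 0.034 / 0.016 = 2.1250.
df = n − 2 = 90.
One-sided p ≈ 0.0182, which is ≥ 0.01, so fail to reject H₀.
The data do not give significant evidence that the true slope on fertilizer application rate is positive.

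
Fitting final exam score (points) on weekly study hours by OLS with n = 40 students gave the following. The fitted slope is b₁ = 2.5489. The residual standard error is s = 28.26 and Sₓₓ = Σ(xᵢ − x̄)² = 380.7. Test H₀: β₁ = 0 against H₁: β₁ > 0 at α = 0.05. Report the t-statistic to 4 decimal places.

t = 1.7598

SE(b₁) = s/√Sₓₓ = 28.26/√380.7 = 1.44837.
t = 2.5489 / 1.44837 = 1.7598.
df = n − 2 = 38.
One-sided p ≈ 0.0432, which is < 0.05, so reject H₀.
There is evidence that the true slope on weekly study hours is positive.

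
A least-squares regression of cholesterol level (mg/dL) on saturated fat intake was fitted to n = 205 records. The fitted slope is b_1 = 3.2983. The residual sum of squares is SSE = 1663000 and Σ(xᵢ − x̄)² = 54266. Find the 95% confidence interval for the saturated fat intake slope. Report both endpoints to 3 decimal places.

MSE = SSE/(n − 2) = 1663000/203 = 8192.12.
SE(b_1) = √(MSE/Sₓₓ) = √(8192.12/54266) = 0.388539.
df = n − 2 = 203.
t* = t_{0.025, 203} = 1.971719.
Margin = t* × SE = 1.971719 × 0.388539 = 0.76609.
CI: 3.2983 ± 0.76609 → (2.532, 4.064).
With 95% confidence, each one-unit increase in saturated fat intake is associated with a change of between 2.532 and 4.064 mg/dL in cholesterol level.

(2.532, 4.064)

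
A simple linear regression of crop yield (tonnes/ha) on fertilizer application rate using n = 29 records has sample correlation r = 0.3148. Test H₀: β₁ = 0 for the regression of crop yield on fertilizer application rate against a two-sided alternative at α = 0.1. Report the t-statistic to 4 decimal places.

t = r·√(n − 2)/√(1 − r²) = 0.3148·√27/√0.900901 = 1.7234.
df = n − 2 = 27.
Two-sided p ≈ 0.0963, which is < 0.1, so reject H₀.
There is evidence of a linear association between fertilizer application rate and crop yield.

t = 1.7234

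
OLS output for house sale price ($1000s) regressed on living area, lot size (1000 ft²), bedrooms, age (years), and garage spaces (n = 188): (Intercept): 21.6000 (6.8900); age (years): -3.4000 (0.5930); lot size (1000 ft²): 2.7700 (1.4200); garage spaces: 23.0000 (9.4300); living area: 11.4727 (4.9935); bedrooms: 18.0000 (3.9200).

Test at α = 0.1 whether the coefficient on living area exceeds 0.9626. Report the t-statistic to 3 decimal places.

Read off: b = 11.4727, SE = 4.9935 for living area.
H₀: β₁ = 0.9626 vs H₁: β₁ > 0.9626.
t = (11.4727 − 0.9626) / 4.9935 = 2.105.
df = n − k − 1 = 188 − 5 − 1 = 182.
One-sided p ≈ 0.0183, which is < 0.1, so reject H₀.
There is evidence that the true slope on living area exceeds 0.9626 $1000s per unit, holding the other predictors fixed.

t = 2.105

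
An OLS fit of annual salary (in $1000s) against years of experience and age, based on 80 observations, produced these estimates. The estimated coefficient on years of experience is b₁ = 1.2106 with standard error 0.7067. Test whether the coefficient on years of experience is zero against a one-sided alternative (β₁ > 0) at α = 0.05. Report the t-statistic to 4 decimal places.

H₀: β₁ = 0 vs H₁: β₁ > 0.
t = (b₁ − β₁⁰)/SE = 1.2106 / 0.7067 = 1.7130.
df = n − k − 1 = 80 − 2 − 1 = 77.
One-sided p ≈ 0.0454, which is < 0.05, so reject H₀.
There is evidence that the true slope on years of experience is positive, holding the other predictors fixed.

t = 1.7130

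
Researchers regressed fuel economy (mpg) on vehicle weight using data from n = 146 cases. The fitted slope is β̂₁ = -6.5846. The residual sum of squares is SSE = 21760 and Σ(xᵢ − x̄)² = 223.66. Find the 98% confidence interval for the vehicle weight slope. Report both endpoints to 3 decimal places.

(-8.518, -4.651)

MSE = SSE/(n − 2) = 21760/144 = 151.111.
SE(β̂₁) = √(MSE/Sₓₓ) = √(151.111/223.66) = 0.821966.
df = n − 2 = 144.
t* = t_{0.01, 144} = 2.352522.
Margin = t* × SE = 2.352522 × 0.821966 = 1.93369.
CI: -6.5846 ± 1.93369 → (-8.518, -4.651).
With 98% confidence, each one-unit increase in vehicle weight is associated with a change of between -8.518 and -4.651 mpg in fuel economy.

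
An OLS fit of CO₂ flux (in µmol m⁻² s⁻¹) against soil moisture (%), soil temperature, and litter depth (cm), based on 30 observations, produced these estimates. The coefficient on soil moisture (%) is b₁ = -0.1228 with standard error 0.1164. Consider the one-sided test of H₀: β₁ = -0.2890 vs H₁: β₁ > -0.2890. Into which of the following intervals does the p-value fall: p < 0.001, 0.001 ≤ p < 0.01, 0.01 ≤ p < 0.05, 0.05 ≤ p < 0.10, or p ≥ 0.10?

t = (-0.1228 − (-0.2890)) / 0.1164 = 1.428.
df = n − k − 1 = 30 − 3 − 1 = 26.
One-sided p = P(T_{26} > t) ≈ 0.0826.
So 0.05 ≤ p < 0.10.

0.05 ≤ p < 0.10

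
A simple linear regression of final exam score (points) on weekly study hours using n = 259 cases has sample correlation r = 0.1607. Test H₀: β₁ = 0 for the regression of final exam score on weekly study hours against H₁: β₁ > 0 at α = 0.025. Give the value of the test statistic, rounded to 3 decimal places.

t = r·√(n − 2)/√(1 − r²) = 0.1607·√257/√0.974176 = 2.610.
df = n − 2 = 257.
One-sided p ≈ 0.0048, which is < 0.025, so reject H₀.
There is evidence of a linear association between weekly study hours and final exam score.

t = 2.610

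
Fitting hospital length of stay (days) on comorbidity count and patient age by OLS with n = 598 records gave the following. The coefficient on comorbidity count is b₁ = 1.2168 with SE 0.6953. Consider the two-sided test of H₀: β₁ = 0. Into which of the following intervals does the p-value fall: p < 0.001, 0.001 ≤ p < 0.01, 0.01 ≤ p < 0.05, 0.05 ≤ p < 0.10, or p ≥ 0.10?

t = 1.2168 / 0.6953 = 1.750.
df = n − k − 1 = 598 − 2 − 1 = 595.
Two-sided p = 2·P(T_{595} > |t|) ≈ 0.0806.
So 0.05 ≤ p < 0.10.

0.05 ≤ p < 0.10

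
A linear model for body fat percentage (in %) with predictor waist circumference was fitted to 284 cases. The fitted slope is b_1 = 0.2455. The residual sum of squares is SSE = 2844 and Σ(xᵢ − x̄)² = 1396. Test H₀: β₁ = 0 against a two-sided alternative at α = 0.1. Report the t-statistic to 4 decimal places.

t = 2.8884

MSE = SSE/(n − 2) = 2844/282 = 10.0851.
SE(b_1) = √(MSE/Sₓₓ) = √(10.0851/1396) = 0.0849958.
t = 0.2455 / 0.0849958 = 2.8884.
df = n − 2 = 282.
Two-sided p ≈ 0.0042, which is < 0.1, so reject H₀.
There is evidence that waist circumference is associated with body fat percentage.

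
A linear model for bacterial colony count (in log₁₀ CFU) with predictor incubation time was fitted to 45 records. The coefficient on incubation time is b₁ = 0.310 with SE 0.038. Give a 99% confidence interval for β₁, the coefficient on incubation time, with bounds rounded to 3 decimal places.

(0.208, 0.412)

df = n − 2 = 45 − 2 = 43.
t* = t_{0.005, 43} = 2.695102.
Margin = t* × SE = 2.695102 × 0.038 = 0.10241.
CI: 0.310 ± 0.10241 → (0.208, 0.412).
With 99% confidence, each one-unit increase in incubation time is associated with a change of between 0.208 and 0.412 log₁₀ CFU in bacterial colony count.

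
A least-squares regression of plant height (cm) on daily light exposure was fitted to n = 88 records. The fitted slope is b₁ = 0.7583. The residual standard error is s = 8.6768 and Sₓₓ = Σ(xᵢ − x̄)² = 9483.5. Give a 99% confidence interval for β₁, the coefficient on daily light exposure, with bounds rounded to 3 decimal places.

(0.524, 0.993)

SE(b₁) = s/√Sₓₓ = 8.6768/√9483.5 = 0.0890995.
df = n − 2 = 86.
t* = t_{0.005, 86} = 2.634212.
Margin = t* × SE = 2.634212 × 0.0890995 = 0.23471.
CI: 0.7583 ± 0.23471 → (0.524, 0.993).
With 99% confidence, each one-unit increase in daily light exposure is associated with a change of between 0.524 and 0.993 cm in plant height.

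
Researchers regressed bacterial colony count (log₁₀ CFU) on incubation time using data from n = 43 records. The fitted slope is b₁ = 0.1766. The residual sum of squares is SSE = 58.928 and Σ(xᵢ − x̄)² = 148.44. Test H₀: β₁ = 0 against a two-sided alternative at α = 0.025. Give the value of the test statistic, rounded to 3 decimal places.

t = 1.795

MSE = SSE/(n − 2) = 58.928/41 = 1.43727.
SE(b₁) = √(MSE/Sₓₓ) = √(1.43727/148.44) = 0.0983996.
t = 0.1766 / 0.0983996 = 1.795.
df = n − 2 = 41.
Two-sided p ≈ 0.0801, which is ≥ 0.025, so fail to reject H₀.
The data do not give significant evidence of an association between incubation time and bacterial colony count.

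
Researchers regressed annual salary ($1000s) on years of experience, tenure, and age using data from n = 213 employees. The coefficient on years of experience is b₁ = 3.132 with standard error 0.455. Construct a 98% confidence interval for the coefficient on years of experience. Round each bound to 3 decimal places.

df = n − k − 1 = 213 − 3 − 1 = 209.
t* = t_{0.01, 209} = 2.344322.
Margin = t* × SE = 2.344322 × 0.455 = 1.06667.
CI: 3.132 ± 1.06667 → (2.065, 4.199).
With 98% confidence, each one-unit increase in years of experience is associated with a change of between 2.065 and 4.199 $1000s in annual salary, holding the other predictors fixed.

(2.065, 4.199)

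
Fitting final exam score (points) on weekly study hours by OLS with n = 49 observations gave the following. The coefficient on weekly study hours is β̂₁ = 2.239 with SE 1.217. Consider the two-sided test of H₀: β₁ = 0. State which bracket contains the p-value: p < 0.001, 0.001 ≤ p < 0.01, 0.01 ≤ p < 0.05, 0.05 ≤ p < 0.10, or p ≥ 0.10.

0.05 ≤ p < 0.10

t = 2.239 / 1.217 = 1.840.
df = n − 2 = 49 − 2 = 47.
Two-sided p = 2·P(T_{47} > |t|) ≈ 0.0721.
So 0.05 ≤ p < 0.10.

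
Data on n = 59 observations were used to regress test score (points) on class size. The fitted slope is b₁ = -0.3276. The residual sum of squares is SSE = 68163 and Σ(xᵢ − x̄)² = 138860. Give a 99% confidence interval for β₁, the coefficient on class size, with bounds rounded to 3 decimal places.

MSE = SSE/(n − 2) = 68163/57 = 1195.84.
SE(b₁) = √(MSE/Sₓₓ) = √(1195.84/138860) = 0.0928001.
df = n − 2 = 57.
t* = t_{0.005, 57} = 2.66487.
Margin = t* × SE = 2.66487 × 0.0928001 = 0.24730.
CI: -0.3276 ± 0.24730 → (-0.575, -0.080).
With 99% confidence, each one-unit increase in class size is associated with a change of between -0.575 and -0.080 points in test score.

(-0.575, -0.080)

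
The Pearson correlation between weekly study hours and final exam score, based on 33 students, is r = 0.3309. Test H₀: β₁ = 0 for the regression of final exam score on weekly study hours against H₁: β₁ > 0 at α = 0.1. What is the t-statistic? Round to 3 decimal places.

t = r·√(n − 2)/√(1 − r²) = 0.3309·√31/√0.890505 = 1.952.
df = n − 2 = 31.
One-sided p ≈ 0.0300, which is < 0.1, so reject H₀.
There is evidence of a linear association between weekly study hours and final exam score.

t = 1.952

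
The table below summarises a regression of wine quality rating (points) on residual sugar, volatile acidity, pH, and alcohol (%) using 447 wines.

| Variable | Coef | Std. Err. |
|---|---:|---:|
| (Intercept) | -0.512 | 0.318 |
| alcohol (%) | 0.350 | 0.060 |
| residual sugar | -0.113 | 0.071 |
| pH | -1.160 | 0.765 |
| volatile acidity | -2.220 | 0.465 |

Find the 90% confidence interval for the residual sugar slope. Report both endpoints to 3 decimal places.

Read off: b = -0.113, SE = 0.071 for residual sugar.
df = n − k − 1 = 447 − 4 − 1 = 442.
t* = t_{0.05, 442} = 1.648308.
Margin = t* × SE = 1.648308 × 0.071 = 0.11703.
CI: -0.113 ± 0.11703 → (-0.230, 0.004).

(-0.230, 0.004)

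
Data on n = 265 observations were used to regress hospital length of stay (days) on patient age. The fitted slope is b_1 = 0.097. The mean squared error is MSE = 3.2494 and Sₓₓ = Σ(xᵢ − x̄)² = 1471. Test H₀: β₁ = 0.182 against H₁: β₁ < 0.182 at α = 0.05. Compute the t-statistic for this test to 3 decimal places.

t = -1.809

SE(b_1) = √(MSE/Sₓₓ) = √(3.2494/1471) = 0.0469997.
t = (0.097 − 0.182) / 0.0469997 = -1.809.
df = n − 2 = 263.
One-sided p ≈ 0.0358, which is < 0.05, so reject H₀.
There is evidence that the true slope on patient age is below 0.182 days per unit.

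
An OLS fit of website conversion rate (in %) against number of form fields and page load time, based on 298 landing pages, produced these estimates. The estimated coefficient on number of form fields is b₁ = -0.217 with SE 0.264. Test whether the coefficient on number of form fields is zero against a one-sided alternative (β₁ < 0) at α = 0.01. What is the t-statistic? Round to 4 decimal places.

H₀: β₁ = 0 vs H₁: β₁ < 0.
t = (b₁ − β₁⁰)/SE = -0.217 / 0.264 = -0.8220.
df = n − k − 1 = 298 − 2 − 1 = 295.
One-sided p ≈ 0.2059, which is ≥ 0.01, so fail to reject H₀.
The data do not give significant evidence that the true slope on number of form fields is negative, holding the other predictors fixed.

t = -0.8220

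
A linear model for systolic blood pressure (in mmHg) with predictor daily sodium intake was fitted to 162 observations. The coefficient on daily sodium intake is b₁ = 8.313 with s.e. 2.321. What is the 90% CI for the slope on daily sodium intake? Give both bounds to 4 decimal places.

(4.4731, 12.1529)

df = n − 2 = 162 − 2 = 160.
t* = t_{0.05, 160} = 1.654433.
Margin = t* × SE = 1.654433 × 2.321 = 3.839939.
CI: 8.313 ± 3.839939 → (4.4731, 12.1529).
With 90% confidence, each one-unit increase in daily sodium intake is associated with a change of between 4.4731 and 12.1529 mmHg in systolic blood pressure.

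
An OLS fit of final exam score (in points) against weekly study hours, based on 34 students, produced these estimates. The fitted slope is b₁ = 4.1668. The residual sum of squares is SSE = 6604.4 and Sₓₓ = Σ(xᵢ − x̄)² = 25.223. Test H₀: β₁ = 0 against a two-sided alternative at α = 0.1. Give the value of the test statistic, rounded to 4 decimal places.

MSE = SSE/(n − 2) = 6604.4/32 = 206.387.
SE(b₁) = √(MSE/Sₓₓ) = √(206.387/25.223) = 2.86051.
t = 4.1668 / 2.86051 = 1.4567.
df = n − 2 = 32.
Two-sided p ≈ 0.1550, which is ≥ 0.1, so fail to reject H₀.
The data do not give significant evidence of an association between weekly study hours and final exam score.

t = 1.4567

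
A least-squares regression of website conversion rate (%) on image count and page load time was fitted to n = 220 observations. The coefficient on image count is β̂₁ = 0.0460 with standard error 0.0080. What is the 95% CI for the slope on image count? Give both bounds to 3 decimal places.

(0.030, 0.062)

df = n − k − 1 = 220 − 2 − 1 = 217.
t* = t_{0.025, 217} = 1.970956.
Margin = t* × SE = 1.970956 × 0.0080 = 0.01577.
CI: 0.0460 ± 0.01577 → (0.030, 0.062).
With 95% confidence, each one-unit increase in image count is associated with a change of between 0.030 and 0.062 % in website conversion rate, holding the other predictors fixed.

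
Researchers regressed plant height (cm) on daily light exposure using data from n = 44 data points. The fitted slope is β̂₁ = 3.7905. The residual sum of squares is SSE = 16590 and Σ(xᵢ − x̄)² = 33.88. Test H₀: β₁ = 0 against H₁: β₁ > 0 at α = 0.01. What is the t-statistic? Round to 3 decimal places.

t = 1.110

MSE = SSE/(n − 2) = 16590/42 = 395.
SE(β̂₁) = √(MSE/Sₓₓ) = √(395/33.88) = 3.4145.
t = 3.7905 / 3.4145 = 1.110.
df = n − 2 = 42.
One-sided p ≈ 0.1366, which is ≥ 0.01, so fail to reject H₀.
The data do not give significant evidence that the true slope on daily light exposure is positive.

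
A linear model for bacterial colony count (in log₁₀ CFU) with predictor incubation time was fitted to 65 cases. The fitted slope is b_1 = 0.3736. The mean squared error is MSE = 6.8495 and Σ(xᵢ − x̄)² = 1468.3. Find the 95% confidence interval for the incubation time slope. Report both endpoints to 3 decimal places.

(0.237, 0.510)

SE(b_1) = √(MSE/Sₓₓ) = √(6.8495/1468.3) = 0.0683002.
df = n − 2 = 63.
t* = t_{0.025, 63} = 1.998341.
Margin = t* × SE = 1.998341 × 0.0683002 = 0.13649.
CI: 0.3736 ± 0.13649 → (0.237, 0.510).
With 95% confidence, each one-unit increase in incubation time is associated with a change of between 0.237 and 0.510 log₁₀ CFU in bacterial colony count.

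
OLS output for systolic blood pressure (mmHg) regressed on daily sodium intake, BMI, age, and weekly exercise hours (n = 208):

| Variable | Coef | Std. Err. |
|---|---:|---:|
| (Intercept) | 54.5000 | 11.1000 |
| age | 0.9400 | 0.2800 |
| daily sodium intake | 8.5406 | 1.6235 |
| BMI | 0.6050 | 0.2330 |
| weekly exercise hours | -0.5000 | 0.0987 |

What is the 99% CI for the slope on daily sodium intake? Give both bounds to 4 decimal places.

(4.3191, 12.7621)

Read off: b = 8.5406, SE = 1.6235 for daily sodium intake.
df = n − k − 1 = 208 − 4 − 1 = 203.
t* = t_{0.005, 203} = 2.600265.
Margin = t* × SE = 2.600265 × 1.6235 = 4.221530.
CI: 8.5406 ± 4.221530 → (4.3191, 12.7621).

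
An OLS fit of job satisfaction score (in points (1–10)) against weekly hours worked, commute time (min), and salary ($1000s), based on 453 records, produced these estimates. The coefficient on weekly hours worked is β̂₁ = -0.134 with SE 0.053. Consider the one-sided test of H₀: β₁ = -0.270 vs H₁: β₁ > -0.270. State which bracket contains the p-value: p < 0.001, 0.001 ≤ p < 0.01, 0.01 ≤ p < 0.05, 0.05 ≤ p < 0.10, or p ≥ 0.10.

t = (-0.134 − (-0.270)) / 0.053 = 2.566.
df = n − k − 1 = 453 − 3 − 1 = 449.
One-sided p = P(T_{449} > t) ≈ 0.0053.
So 0.001 ≤ p < 0.01.

0.001 ≤ p < 0.01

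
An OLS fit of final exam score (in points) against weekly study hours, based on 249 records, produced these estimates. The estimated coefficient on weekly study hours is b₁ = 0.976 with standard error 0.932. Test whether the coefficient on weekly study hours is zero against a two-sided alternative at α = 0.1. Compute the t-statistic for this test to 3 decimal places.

t = 1.047

H₀: β₁ = 0 vs H₁: β₁ ≠ 0.
t = (b₁ − β₁⁰)/SE = 0.976 / 0.932 = 1.047.
df = n − 2 = 249 − 2 = 247.
Two-sided p ≈ 0.2960, which is ≥ 0.1, so fail to reject H₀.
The data do not give significant evidence of an association between weekly study hours and final exam score.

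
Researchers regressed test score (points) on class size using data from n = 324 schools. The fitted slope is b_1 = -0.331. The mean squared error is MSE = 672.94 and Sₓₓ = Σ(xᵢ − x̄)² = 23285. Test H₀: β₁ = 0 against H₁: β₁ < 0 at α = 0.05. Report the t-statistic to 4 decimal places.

SE(b_1) = √(MSE/Sₓₓ) = √(672.94/23285) = 0.17.
t = -0.331 / 0.17 = -1.9471.
df = n − 2 = 322.
One-sided p ≈ 0.0262, which is < 0.05, so reject H₀.
There is evidence that the true slope on class size is negative.

t = -1.9471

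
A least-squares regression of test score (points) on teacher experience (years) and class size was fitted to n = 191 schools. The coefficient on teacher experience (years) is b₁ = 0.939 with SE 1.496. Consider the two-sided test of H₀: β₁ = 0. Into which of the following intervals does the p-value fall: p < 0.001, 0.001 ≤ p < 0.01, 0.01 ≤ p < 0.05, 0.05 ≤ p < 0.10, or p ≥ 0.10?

t = 0.939 / 1.496 = 0.628.
df = n − k − 1 = 191 − 2 − 1 = 188.
Two-sided p = 2·P(T_{188} > |t|) ≈ 0.5310.
So p ≥ 0.10.

p ≥ 0.10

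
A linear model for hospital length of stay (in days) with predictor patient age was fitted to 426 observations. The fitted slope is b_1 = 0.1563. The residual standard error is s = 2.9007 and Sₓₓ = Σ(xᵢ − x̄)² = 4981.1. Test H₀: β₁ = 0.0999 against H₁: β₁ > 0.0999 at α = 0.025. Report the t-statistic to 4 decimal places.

SE(b_1) = s/√Sₓₓ = 2.9007/√4981.1 = 0.0410998.
t = (0.1563 − 0.0999) / 0.0410998 = 1.3723.
df = n − 2 = 424.
One-sided p ≈ 0.0854, which is ≥ 0.025, so fail to reject H₀.
The data do not give significant evidence that the true slope on patient age exceeds 0.0999 days per unit.

t = 1.3723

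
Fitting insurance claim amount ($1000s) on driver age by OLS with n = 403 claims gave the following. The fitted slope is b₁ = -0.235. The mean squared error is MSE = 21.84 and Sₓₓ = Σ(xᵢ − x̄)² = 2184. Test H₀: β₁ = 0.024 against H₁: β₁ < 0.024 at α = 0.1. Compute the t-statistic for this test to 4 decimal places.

t = -2.5900

SE(b₁) = √(MSE/Sₓₓ) = √(21.84/2184) = 0.1.
t = (-0.235 − 0.024) / 0.1 = -2.5900.
df = n − 2 = 401.
One-sided p ≈ 0.0050, which is < 0.1, so reject H₀.
There is evidence that the true slope on driver age is below 0.024 $1000s per unit.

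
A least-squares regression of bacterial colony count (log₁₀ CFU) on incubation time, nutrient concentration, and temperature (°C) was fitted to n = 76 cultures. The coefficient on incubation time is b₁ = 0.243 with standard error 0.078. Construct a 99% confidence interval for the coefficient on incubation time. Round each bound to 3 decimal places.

df = n − k − 1 = 76 − 3 − 1 = 72.
t* = t_{0.005, 72} = 2.645852.
Margin = t* × SE = 2.645852 × 0.078 = 0.20638.
CI: 0.243 ± 0.20638 → (0.037, 0.449).
With 99% confidence, each one-unit increase in incubation time is associated with a change of between 0.037 and 0.449 log₁₀ CFU in bacterial colony count, holding the other predictors fixed.

(0.037, 0.449)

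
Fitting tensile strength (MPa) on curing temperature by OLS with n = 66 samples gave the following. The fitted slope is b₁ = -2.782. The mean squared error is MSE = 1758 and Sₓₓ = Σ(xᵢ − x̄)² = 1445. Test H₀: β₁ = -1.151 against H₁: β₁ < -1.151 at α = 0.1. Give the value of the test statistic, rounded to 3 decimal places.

SE(b₁) = √(MSE/Sₓₓ) = √(1758/1445) = 1.103.
t = (-2.782 − (-1.151)) / 1.103 = -1.479.
df = n − 2 = 64.
One-sided p ≈ 0.0721, which is < 0.1, so reject H₀.
There is evidence that the true slope on curing temperature is below -1.151 MPa per unit.

t = -1.479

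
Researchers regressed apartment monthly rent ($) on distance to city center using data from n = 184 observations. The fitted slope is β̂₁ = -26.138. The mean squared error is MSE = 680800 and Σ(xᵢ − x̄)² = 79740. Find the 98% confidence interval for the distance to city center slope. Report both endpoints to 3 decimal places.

(-32.996, -19.280)

SE(β̂₁) = √(MSE/Sₓₓ) = √(680800/79740) = 2.92194.
df = n − 2 = 182.
t* = t_{0.01, 182} = 2.347011.
Margin = t* × SE = 2.347011 × 2.92194 = 6.85783.
CI: -26.138 ± 6.85783 → (-32.996, -19.280).
With 98% confidence, each one-unit increase in distance to city center is associated with a change of between -32.996 and -19.280 $ in apartment monthly rent.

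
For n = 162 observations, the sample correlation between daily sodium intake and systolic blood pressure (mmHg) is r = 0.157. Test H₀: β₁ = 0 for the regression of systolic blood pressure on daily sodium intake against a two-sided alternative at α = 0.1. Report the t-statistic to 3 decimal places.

t = r·√(n − 2)/√(1 − r²) = 0.157·√160/√0.975351 = 2.011.
df = n − 2 = 160.
Two-sided p ≈ 0.0460, which is < 0.1, so reject H₀.
There is evidence of a linear association between daily sodium intake and systolic blood pressure.

t = 2.011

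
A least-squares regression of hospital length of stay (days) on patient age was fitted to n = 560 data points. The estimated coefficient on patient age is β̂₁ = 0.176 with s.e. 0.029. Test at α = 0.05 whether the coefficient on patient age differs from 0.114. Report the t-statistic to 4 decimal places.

H₀: β₁ = 0.114 vs H₁: β₁ ≠ 0.114.
t = (β̂₁ − β₁⁰)/SE = (0.176 − 0.114) / 0.029 = 2.1379.
df = n − 2 = 560 − 2 = 558.
Two-sided p ≈ 0.0330, which is < 0.05, so reject H₀.
There is evidence that the true slope on patient age differs from 0.114 days per unit.

t = 2.1379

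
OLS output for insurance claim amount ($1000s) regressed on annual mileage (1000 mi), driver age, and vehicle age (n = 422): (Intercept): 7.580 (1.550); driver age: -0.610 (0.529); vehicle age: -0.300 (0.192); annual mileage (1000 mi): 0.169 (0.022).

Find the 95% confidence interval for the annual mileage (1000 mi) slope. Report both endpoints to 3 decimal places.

(0.126, 0.212)

Read off: b = 0.169, SE = 0.022 for annual mileage (1000 mi).
df = n − k − 1 = 422 − 3 − 1 = 418.
t* = t_{0.025, 418} = 1.965655.
Margin = t* × SE = 1.965655 × 0.022 = 0.04324.
CI: 0.169 ± 0.04324 → (0.126, 0.212).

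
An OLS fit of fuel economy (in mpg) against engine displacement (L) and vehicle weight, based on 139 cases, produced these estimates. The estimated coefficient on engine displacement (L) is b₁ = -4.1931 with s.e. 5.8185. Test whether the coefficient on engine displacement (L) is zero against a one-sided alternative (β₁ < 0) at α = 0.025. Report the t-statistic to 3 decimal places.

H₀: β₁ = 0 vs H₁: β₁ < 0.
t = (b₁ − β₁⁰)/SE = -4.1931 / 5.8185 = -0.721.
df = n − k − 1 = 139 − 2 − 1 = 136.
One-sided p ≈ 0.2362, which is ≥ 0.025, so fail to reject H₀.
The data do not give significant evidence that the true slope on engine displacement (L) is negative, holding the other predictors fixed.

t = -0.721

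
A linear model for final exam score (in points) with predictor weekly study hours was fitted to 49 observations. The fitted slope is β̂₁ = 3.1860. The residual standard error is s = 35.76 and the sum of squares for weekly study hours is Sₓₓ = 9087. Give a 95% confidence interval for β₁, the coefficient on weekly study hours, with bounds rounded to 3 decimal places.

(2.431, 3.941)

SE(β̂₁) = s/√Sₓₓ = 35.76/√9087 = 0.375135.
df = n − 2 = 47.
t* = t_{0.025, 47} = 2.011741.
Margin = t* × SE = 2.011741 × 0.375135 = 0.75467.
CI: 3.1860 ± 0.75467 → (2.431, 3.941).
With 95% confidence, each one-unit increase in weekly study hours is associated with a change of between 2.431 and 3.941 points in final exam score.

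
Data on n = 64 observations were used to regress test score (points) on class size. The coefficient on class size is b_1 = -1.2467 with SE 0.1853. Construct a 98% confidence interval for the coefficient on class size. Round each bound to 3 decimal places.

df = n − 2 = 64 − 2 = 62.
t* = t_{0.01, 62} = 2.388011.
Margin = t* × SE = 2.388011 × 0.1853 = 0.44250.
CI: -1.2467 ± 0.44250 → (-1.689, -0.804).
With 98% confidence, each one-unit increase in class size is associated with a change of between -1.689 and -0.804 points in test score.

(-1.689, -0.804)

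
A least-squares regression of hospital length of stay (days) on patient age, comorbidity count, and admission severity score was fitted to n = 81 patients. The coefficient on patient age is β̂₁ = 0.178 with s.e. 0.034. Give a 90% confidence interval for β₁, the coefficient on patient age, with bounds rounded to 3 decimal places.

df = n − k − 1 = 81 − 3 − 1 = 77.
t* = t_{0.05, 77} = 1.664885.
Margin = t* × SE = 1.664885 × 0.034 = 0.05661.
CI: 0.178 ± 0.05661 → (0.121, 0.235).
With 90% confidence, each one-unit increase in patient age is associated with a change of between 0.121 and 0.235 days in hospital length of stay, holding the other predictors fixed.

(0.121, 0.235)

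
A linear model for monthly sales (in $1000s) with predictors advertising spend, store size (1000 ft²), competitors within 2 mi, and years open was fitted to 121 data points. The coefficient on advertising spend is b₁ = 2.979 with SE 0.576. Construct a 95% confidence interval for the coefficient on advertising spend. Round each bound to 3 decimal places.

df = n − k − 1 = 121 − 4 − 1 = 116.
t* = t_{0.025, 116} = 1.980626.
Margin = t* × SE = 1.980626 × 0.576 = 1.14084.
CI: 2.979 ± 1.14084 → (1.838, 4.120).
With 95% confidence, each one-unit increase in advertising spend is associated with a change of between 1.838 and 4.120 $1000s in monthly sales, holding the other predictors fixed.

(1.838, 4.120)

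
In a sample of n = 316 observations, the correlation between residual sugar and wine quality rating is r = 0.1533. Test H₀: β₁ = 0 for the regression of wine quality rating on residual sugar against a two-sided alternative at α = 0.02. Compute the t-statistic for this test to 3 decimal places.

t = 2.749

t = r·√(n − 2)/√(1 − r²) = 0.1533·√314/√0.976499 = 2.749.
df = n − 2 = 314.
Two-sided p ≈ 0.0063, which is < 0.02, so reject H₀.
There is evidence of a linear association between residual sugar and wine quality rating.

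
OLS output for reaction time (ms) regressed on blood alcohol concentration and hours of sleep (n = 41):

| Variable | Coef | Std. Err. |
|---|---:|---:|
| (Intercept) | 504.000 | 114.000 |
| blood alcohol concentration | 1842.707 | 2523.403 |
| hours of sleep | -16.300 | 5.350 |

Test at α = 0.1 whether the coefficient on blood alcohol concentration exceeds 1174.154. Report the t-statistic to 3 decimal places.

t = 0.265

Read off: b = 1842.707, SE = 2523.403 for blood alcohol concentration.
H₀: β₁ = 1174.154 vs H₁: β₁ > 1174.154.
t = (1842.707 − 1174.154) / 2523.403 = 0.265.
df = n − k − 1 = 41 − 2 − 1 = 38.
One-sided p ≈ 0.3962, which is ≥ 0.1, so fail to reject H₀.
The data do not give significant evidence that the true slope on blood alcohol concentration exceeds 1174.154 ms per unit, holding the other predictors fixed.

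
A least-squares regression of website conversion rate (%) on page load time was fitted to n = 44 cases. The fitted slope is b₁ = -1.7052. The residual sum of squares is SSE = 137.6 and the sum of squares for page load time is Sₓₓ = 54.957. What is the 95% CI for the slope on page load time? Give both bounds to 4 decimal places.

(-2.1979, -1.2125)

MSE = SSE/(n − 2) = 137.6/42 = 3.27619.
SE(b₁) = √(MSE/Sₓₓ) = √(3.27619/54.957) = 0.244159.
df = n − 2 = 42.
t* = t_{0.025, 42} = 2.018082.
Margin = t* × SE = 2.018082 × 0.244159 = 0.492733.
CI: -1.7052 ± 0.492733 → (-2.1979, -1.2125).
With 95% confidence, each one-unit increase in page load time is associated with a change of between -2.1979 and -1.2125 % in website conversion rate.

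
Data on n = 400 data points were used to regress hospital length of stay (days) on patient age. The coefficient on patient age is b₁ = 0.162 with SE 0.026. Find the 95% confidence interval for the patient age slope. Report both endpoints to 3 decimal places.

df = n − 2 = 400 − 2 = 398.
t* = t_{0.025, 398} = 1.965942.
Margin = t* × SE = 1.965942 × 0.026 = 0.05111.
CI: 0.162 ± 0.05111 → (0.111, 0.213).
With 95% confidence, each one-unit increase in patient age is associated with a change of between 0.111 and 0.213 days in hospital length of stay.

(0.111, 0.213)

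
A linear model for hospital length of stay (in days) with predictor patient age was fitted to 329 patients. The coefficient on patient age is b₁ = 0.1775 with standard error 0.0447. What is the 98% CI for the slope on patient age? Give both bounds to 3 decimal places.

(0.073, 0.282)

df = n − 2 = 329 − 2 = 327.
t* = t_{0.01, 327} = 2.337805.
Margin = t* × SE = 2.337805 × 0.0447 = 0.10450.
CI: 0.1775 ± 0.10450 → (0.073, 0.282).
With 98% confidence, each one-unit increase in patient age is associated with a change of between 0.073 and 0.282 days in hospital length of stay.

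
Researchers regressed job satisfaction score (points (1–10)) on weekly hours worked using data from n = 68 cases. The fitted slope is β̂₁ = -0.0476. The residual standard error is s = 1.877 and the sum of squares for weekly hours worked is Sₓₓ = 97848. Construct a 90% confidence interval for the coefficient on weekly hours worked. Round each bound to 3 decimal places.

(-0.058, -0.038)

SE(β̂₁) = s/√Sₓₓ = 1.877/√97848 = 0.00600051.
df = n − 2 = 66.
t* = t_{0.05, 66} = 1.668271.
Margin = t* × SE = 1.668271 × 0.00600051 = 0.01001.
CI: -0.0476 ± 0.01001 → (-0.058, -0.038).
With 90% confidence, each one-unit increase in weekly hours worked is associated with a change of between -0.058 and -0.038 points (1–10) in job satisfaction score.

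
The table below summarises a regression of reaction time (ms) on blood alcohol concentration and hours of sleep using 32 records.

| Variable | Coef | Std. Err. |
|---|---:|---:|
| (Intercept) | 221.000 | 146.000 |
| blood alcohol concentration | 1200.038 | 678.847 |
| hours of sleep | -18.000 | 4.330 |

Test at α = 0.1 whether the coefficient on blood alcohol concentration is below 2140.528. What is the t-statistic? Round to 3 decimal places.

t = -1.385

Read off: b = 1200.038, SE = 678.847 for blood alcohol concentration.
H₀: β₁ = 2140.528 vs H₁: β₁ < 2140.528.
t = (1200.038 − 2140.528) / 678.847 = -1.385.
df = n − k − 1 = 32 − 2 − 1 = 29.
One-sided p ≈ 0.0882, which is < 0.1, so reject H₀.
There is evidence that the true slope on blood alcohol concentration is below 2140.528 ms per unit, holding the other predictors fixed.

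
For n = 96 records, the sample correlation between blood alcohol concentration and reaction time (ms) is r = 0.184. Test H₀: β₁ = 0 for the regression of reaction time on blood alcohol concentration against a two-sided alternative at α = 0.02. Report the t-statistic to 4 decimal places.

t = 1.8149

t = r·√(n − 2)/√(1 − r²) = 0.184·√94/√0.966144 = 1.8149.
df = n − 2 = 94.
Two-sided p ≈ 0.0727, which is ≥ 0.02, so fail to reject H₀.
The data do not give significant evidence of a linear association between blood alcohol concentration and reaction time.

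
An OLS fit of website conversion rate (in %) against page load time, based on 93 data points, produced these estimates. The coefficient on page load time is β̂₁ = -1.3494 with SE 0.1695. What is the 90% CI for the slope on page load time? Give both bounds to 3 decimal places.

df = n − 2 = 93 − 2 = 91.
t* = t_{0.05, 91} = 1.661771.
Margin = t* × SE = 1.661771 × 0.1695 = 0.28167.
CI: -1.3494 ± 0.28167 → (-1.631, -1.068).
With 90% confidence, each one-unit increase in page load time is associated with a change of between -1.631 and -1.068 % in website conversion rate.

(-1.631, -1.068)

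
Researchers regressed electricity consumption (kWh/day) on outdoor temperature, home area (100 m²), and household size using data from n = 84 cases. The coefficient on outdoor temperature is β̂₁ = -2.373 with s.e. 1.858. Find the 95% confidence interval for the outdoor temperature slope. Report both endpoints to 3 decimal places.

(-6.071, 1.325)

df = n − k − 1 = 84 − 3 − 1 = 80.
t* = t_{0.025, 80} = 1.990063.
Margin = t* × SE = 1.990063 × 1.858 = 3.69754.
CI: -2.373 ± 3.69754 → (-6.071, 1.325).
With 95% confidence, each one-unit increase in outdoor temperature is associated with a change of between -6.071 and 1.325 kWh/day in electricity consumption, holding the other predictors fixed.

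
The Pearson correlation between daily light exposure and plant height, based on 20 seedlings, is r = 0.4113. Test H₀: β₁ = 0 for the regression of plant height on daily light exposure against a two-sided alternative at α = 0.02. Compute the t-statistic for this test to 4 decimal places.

t = r·√(n − 2)/√(1 − r²) = 0.4113·√18/√0.830832 = 1.9144.
df = n − 2 = 18.
Two-sided p ≈ 0.0716, which is ≥ 0.02, so fail to reject H₀.
The data do not give significant evidence of a linear association between daily light exposure and plant height.

t = 1.9144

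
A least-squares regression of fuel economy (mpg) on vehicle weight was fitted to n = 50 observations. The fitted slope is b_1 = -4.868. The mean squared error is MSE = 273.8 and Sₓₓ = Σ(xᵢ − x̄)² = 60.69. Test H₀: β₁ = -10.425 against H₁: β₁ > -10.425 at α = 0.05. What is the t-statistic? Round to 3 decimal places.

t = 2.616

SE(b_1) = √(MSE/Sₓₓ) = √(273.8/60.69) = 2.12402.
t = (-4.868 − (-10.425)) / 2.12402 = 2.616.
df = n − 2 = 48.
One-sided p ≈ 0.0059, which is < 0.05, so reject H₀.
There is evidence that the true slope on vehicle weight exceeds -10.425 mpg per unit.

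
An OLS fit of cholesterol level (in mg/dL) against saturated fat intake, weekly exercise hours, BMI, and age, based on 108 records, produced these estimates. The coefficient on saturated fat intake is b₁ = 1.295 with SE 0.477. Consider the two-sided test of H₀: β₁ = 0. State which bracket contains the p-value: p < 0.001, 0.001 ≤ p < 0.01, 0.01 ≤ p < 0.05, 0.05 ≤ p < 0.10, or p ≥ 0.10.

0.001 ≤ p < 0.01

t = 1.295 / 0.477 = 2.715.
df = n − k − 1 = 108 − 4 − 1 = 103.
Two-sided p = 2·P(T_{103} > |t|) ≈ 0.0078.
So 0.001 ≤ p < 0.01.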